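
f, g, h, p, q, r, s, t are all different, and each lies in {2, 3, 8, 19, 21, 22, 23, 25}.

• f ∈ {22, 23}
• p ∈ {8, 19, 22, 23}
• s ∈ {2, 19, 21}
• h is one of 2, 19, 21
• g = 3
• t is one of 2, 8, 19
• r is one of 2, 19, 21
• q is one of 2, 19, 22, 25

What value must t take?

8

g's domain is down to {3}, so g = 3.
The 7 still-open variables draw from only 7 values {2, 8, 19, 21, 22, 23, 25}, so each is used; only q can be 25, hence q = 25.
h, r, s between them cover only {2, 19, 21} — a naked triple. Remove those values from p, t.
So t = 8.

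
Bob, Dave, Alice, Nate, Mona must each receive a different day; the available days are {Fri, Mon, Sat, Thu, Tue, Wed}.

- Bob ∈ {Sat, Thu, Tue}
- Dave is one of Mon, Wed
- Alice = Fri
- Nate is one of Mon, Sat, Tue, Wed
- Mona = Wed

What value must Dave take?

Alice has just one choice, so Alice = Fri.
Mona must be Wed (only option left). Eliminate Wed elsewhere: Dave, Nate.
So Dave = Mon.

Mon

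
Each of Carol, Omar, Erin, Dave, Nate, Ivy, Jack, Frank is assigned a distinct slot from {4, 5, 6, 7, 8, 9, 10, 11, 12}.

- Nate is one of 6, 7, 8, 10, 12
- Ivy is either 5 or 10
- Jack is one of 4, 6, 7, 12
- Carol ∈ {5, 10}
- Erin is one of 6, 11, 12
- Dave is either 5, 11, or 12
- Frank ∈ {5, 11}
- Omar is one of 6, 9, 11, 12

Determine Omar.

The 2 variables Carol and Ivy are confined to {5, 10}, which locks those values in; drop them from Dave, Nate, Frank.
Frank has just one choice, so Frank = 11. Strike 11 from Omar, Erin, Dave.
Dave has just one choice, so Dave = 12. Eliminate 12 elsewhere: Omar, Erin, Nate, Jack.
That leaves Erin = 6. Remove 6 from Omar, Nate, Jack.
So Omar = 9.

9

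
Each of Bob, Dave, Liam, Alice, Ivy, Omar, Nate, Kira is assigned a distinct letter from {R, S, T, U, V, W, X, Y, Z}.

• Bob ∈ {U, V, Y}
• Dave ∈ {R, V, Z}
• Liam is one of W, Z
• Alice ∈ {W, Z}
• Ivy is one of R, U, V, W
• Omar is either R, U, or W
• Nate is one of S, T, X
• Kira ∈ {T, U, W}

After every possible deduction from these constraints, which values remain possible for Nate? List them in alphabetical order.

Liam and Alice share exactly the 2 values {W, Z}; by pigeonhole those values go to them, so strike W, Z from Dave, Ivy, Omar, Kira.
Dave, Ivy, Omar share exactly the 3 values {R, U, V}; by pigeonhole those values go to them, so strike R, U, V from Bob, Kira.
Bob's domain is down to {Y}, so Bob = Y.
Kira has just one choice, so Kira = T. Eliminate T elsewhere: Nate.
No further eliminations apply; Nate can still be any of S, X.

S, X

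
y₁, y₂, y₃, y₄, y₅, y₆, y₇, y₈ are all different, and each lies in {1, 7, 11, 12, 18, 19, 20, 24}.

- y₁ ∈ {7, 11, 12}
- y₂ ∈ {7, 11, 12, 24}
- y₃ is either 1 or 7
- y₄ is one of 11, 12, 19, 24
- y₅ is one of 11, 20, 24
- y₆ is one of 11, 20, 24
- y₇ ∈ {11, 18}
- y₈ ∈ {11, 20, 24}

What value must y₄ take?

The 8 variables draw from only 8 values {1, 7, 11, 12, 18, 19, 20, 24}, so each is used; only y₃ can be 1, hence y₃ = 1.
The 7 still-open variables draw from only 7 values {7, 11, 12, 18, 19, 20, 24}, so each is used; only y₇ can be 18, hence y₇ = 18.
The 6 still-open variables together cover exactly {7, 11, 12, 19, 20, 24} — 6 values for 6 variables — and 19 appears only in y₄'s list, so y₄ = 19.

19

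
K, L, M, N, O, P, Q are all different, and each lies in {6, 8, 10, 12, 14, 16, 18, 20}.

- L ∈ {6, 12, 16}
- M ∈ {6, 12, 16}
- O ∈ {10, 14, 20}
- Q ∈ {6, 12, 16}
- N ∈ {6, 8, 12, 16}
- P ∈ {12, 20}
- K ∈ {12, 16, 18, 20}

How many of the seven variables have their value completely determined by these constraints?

L, M, Q between them cover only {6, 12, 16} — a naked triple. Remove those values from K, N, P.
N has just one choice, so N = 8.
P has just one choice, so P = 20. Strike 20 from K, O.
K's domain is down to {18}, so K = 18.
Determined: K=18, N=8, P=20. The other variables each still have more than one consistent value. That makes 3.

3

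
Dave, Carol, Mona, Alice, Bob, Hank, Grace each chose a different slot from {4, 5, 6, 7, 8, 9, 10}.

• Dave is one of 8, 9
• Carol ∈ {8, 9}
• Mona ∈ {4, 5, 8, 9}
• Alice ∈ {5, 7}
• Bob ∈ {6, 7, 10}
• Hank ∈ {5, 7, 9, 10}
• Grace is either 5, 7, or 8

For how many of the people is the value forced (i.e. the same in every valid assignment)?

Among the 7 variables, 4 fits only Mona (and all 7 values in {4, 5, 6, 7, 8, 9, 10} must be used), so Mona = 4.
The 6 still-open variables together cover exactly {5, 6, 7, 8, 9, 10} — 6 values for 6 variables — and 6 appears only in Bob's list, so Bob = 6.
The 5 still-open variables together cover exactly {5, 7, 8, 9, 10} — 5 values for 5 variables — and 10 appears only in Hank's list, so Hank = 10.
Dave and Carol share exactly the 2 values {8, 9}; by pigeonhole those values go to them, so strike 8, 9 from Grace.
Determined: Mona=4, Bob=6, Hank=10. The other people each still have more than one consistent value. That makes 3.

3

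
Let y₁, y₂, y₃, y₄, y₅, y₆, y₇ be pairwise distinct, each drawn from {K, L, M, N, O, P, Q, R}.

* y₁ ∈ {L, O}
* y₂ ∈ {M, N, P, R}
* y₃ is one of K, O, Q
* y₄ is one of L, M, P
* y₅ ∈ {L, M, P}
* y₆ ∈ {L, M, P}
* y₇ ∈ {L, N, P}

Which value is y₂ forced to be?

R

The 3 variables y₄, y₅, y₆ are confined to {L, M, P}, which locks those values in; drop them from y₁, y₂, y₇.
y₁'s domain is down to {O}, so y₁ = O. Strike O from y₃.
That leaves y₇ = N. Eliminate N elsewhere: y₂.
So y₂ = R.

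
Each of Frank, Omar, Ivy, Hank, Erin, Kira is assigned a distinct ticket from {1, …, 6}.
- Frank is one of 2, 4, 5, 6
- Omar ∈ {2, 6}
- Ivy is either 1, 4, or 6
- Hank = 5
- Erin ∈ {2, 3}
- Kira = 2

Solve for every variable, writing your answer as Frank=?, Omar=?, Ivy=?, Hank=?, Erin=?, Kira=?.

Hank must be 5 (only option left). Eliminate 5 elsewhere: Frank.
That leaves Kira = 2. Remove 2 from Frank, Omar, Erin.
That leaves Omar = 6. Eliminate 6 elsewhere: Frank, Ivy.
That leaves Erin = 3.
Frank has just one choice, so Frank = 4. Strike 4 from Ivy.
Ivy must be 1 (only option left).

Frank=4, Omar=6, Ivy=1, Hank=5, Erin=3, Kira=2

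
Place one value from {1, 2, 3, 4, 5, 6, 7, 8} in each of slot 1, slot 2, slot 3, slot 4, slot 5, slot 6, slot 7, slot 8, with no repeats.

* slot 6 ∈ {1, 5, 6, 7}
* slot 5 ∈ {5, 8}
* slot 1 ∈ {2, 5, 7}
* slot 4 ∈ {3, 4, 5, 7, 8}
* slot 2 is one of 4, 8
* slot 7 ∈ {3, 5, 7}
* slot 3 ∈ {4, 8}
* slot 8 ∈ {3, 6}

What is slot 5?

5

The 8 variables draw from only 8 values {1, 2, 3, 4, 5, 6, 7, 8}, so each is used; only slot 6 can be 1, hence slot 6 = 1.
Among the 7 still-open variables, 2 fits only slot 1 (and all 7 values in {2, 3, 4, 5, 6, 7, 8} must be used), so slot 1 = 2.
The 6 still-open variables together cover exactly {3, 4, 5, 6, 7, 8} — 6 values for 6 variables — and 6 appears only in slot 8's list, so slot 8 = 6.
The 2 variables slot 2 and slot 3 are confined to {4, 8}, which locks those values in; drop them from slot 4, slot 5.
So slot 5 = 5.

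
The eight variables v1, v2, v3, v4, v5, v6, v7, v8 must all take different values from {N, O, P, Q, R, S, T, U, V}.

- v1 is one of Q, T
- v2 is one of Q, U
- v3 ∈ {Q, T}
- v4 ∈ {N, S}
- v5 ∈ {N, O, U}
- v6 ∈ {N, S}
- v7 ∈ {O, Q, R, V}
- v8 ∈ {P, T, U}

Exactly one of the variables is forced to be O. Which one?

v5

v1 and v3 between them cover only {Q, T} — a naked pair. Remove those values from v2, v7, v8.
v2 has just one choice, so v2 = U. Eliminate U elsewhere: v5, v8.
v8 has just one choice, so v8 = P.
v4 and v6 share exactly the 2 values {N, S}; by pigeonhole those values go to them, so strike N, S from v5.
So O goes to v5.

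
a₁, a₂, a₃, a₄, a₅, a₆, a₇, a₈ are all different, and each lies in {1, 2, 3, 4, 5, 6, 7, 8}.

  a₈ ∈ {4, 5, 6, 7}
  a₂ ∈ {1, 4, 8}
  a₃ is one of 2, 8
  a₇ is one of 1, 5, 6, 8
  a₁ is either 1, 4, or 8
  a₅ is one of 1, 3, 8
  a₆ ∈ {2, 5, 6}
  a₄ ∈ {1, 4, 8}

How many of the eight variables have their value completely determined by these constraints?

The 8 variables draw from only 8 values {1, 2, 3, 4, 5, 6, 7, 8}, so each is used; only a₅ can be 3, hence a₅ = 3.
The 7 still-open variables together cover exactly {1, 2, 4, 5, 6, 7, 8} — 7 values for 7 variables — and 7 appears only in a₈'s list, so a₈ = 7.
The 3 variables a₁, a₂, a₄ are confined to {1, 4, 8}, which locks those values in; drop them from a₃, a₇.
a₃ must be 2 (only option left). So a₆ can't be 2.
Determined: a₃=2, a₅=3, a₈=7. The other variables each still have more than one consistent value. That makes 3.

3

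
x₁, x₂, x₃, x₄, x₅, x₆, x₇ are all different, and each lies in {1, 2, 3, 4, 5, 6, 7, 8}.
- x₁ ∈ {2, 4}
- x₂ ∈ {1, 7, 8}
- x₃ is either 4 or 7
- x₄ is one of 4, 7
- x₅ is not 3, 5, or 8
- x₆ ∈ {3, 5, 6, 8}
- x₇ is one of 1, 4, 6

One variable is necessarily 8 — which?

x₃ and x₄ share exactly the 2 values {4, 7}; by pigeonhole those values go to them, so strike 4, 7 from x₁, x₂, x₅, x₇.
x₁'s domain is down to {2}, so x₁ = 2. Eliminate 2 elsewhere: x₅.
The 2 variables x₅ and x₇ are confined to {1, 6}, which locks those values in; drop them from x₂, x₆.
So 8 goes to x₂.

x₂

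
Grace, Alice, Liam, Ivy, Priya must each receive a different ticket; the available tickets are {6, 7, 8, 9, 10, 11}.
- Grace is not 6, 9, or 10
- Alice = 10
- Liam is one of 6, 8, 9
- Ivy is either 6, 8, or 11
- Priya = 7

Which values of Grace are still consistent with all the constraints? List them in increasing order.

8, 11

Alice must be 10 (only option left).
Priya has just one choice, so Priya = 7. Remove 7 from Grace.
No further eliminations apply; Grace can still be any of 8, 11.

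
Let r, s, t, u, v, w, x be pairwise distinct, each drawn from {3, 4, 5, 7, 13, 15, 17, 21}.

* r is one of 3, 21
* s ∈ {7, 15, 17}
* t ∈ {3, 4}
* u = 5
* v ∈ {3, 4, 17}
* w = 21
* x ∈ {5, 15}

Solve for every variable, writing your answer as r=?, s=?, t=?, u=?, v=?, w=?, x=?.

u must be 5 (only option left). Eliminate 5 elsewhere: x.
w has just one choice, so w = 21. Eliminate 21 elsewhere: r.
x's domain is down to {15}, so x = 15. Strike 15 from s.
r's domain is down to {3}, so r = 3. Remove 3 from t, v.
t's domain is down to {4}, so t = 4. Strike 4 from v.
v must be 17 (only option left). So s can't be 17.
s has just one choice, so s = 7.

r=3, s=7, t=4, u=5, v=17, w=21, x=15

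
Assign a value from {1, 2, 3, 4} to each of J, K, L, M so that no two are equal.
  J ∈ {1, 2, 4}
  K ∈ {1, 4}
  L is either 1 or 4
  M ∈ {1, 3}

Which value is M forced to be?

Among the 4 variables, 2 fits only J (and all 4 values in {1, 2, 3, 4} must be used), so J = 2.
The 3 still-open variables together cover exactly {1, 3, 4} — 3 values for 3 variables — and 3 appears only in M's list, so M = 3.

3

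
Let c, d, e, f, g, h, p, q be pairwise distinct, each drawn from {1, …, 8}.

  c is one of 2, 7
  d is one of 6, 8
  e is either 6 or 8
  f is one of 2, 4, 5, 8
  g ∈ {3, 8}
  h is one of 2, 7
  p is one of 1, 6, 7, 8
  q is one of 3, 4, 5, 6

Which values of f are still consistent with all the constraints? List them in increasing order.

The 8 variables together cover exactly {1, 2, 3, 4, 5, 6, 7, 8} — 8 values for 8 variables — and 1 appears only in p's list, so p = 1.
The 2 variables c and h are confined to {2, 7}, which locks those values in; drop them from f.
d and e share exactly the 2 values {6, 8}; by pigeonhole those values go to them, so strike 6, 8 from f, g, q.
That leaves g = 3. So q can't be 3.
No further eliminations apply; f can still be any of 4, 5.

4, 5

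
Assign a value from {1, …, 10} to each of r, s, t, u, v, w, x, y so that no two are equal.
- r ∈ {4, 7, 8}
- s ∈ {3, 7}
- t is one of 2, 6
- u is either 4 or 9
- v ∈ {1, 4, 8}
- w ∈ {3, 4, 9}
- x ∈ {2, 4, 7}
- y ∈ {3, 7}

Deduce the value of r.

8

The 8 variables together cover exactly {1, 2, 3, 4, 6, 7, 8, 9} — 8 values for 8 variables — and 1 appears only in v's list, so v = 1.
Among the 7 still-open variables, 6 fits only t (and all 7 values in {2, 3, 4, 6, 7, 8, 9} must be used), so t = 6.
Among the 6 still-open variables, 2 fits only x (and all 6 values in {2, 3, 4, 7, 8, 9} must be used), so x = 2.
The 5 still-open variables draw from only 5 values {3, 4, 7, 8, 9}, so each is used; only r can be 8, hence r = 8.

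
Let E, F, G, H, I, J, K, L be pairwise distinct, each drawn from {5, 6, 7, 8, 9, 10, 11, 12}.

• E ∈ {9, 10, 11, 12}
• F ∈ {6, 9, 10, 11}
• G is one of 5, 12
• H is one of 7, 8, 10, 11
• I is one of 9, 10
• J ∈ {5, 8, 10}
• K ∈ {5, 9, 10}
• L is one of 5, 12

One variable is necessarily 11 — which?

The 8 variables draw from only 8 values {5, 6, 7, 8, 9, 10, 11, 12}, so each is used; only F can be 6, hence F = 6.
The 7 still-open variables together cover exactly {5, 7, 8, 9, 10, 11, 12} — 7 values for 7 variables — and 7 appears only in H's list, so H = 7.
Among the 6 still-open variables, 8 fits only J (and all 6 values in {5, 8, 9, 10, 11, 12} must be used), so J = 8.
The 5 still-open variables draw from only 5 values {5, 9, 10, 11, 12}, so each is used; only E can be 11, hence E = 11.

E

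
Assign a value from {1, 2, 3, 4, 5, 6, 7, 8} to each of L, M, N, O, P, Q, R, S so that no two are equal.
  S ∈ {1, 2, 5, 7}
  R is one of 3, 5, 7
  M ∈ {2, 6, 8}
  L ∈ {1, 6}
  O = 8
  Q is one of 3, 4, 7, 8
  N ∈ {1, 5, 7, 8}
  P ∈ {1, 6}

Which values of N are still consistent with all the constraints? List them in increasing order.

O must be 8 (only option left). So M, N, Q can't be 8.
Among the 7 still-open variables, 4 fits only Q (and all 7 values in {1, 2, 3, 4, 5, 6, 7} must be used), so Q = 4.
The 6 still-open variables together cover exactly {1, 2, 3, 5, 6, 7} — 6 values for 6 variables — and 3 appears only in R's list, so R = 3.
L and P between them cover only {1, 6} — a naked pair. Remove those values from M, N, S.
M has just one choice, so M = 2. Remove 2 from S.
No further eliminations apply; N can still be any of 5, 7.

5, 7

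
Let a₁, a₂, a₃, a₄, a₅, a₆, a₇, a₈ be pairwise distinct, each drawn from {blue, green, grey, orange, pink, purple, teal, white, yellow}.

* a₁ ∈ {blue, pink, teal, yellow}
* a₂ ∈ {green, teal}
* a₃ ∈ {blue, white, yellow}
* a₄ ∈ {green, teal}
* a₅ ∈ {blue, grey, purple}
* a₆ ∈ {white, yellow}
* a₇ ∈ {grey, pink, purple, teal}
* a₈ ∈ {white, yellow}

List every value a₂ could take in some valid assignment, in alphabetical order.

a₂ and a₄ between them cover only {green, teal} — a naked pair. Remove those values from a₁, a₇.
a₆ and a₈ between them cover only {white, yellow} — a naked pair. Remove those values from a₁, a₃.
That leaves a₃ = blue. Remove blue from a₁, a₅.
a₁ must be pink (only option left). Eliminate pink elsewhere: a₇.
No further eliminations apply; a₂ can still be any of green, teal.

green, teal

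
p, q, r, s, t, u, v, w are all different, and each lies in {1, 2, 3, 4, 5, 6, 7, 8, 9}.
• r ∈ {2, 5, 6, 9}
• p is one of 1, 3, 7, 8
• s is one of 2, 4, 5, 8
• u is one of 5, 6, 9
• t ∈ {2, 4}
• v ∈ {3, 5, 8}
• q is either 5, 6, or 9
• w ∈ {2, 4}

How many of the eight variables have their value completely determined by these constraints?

t and w share exactly the 2 values {2, 4}; by pigeonhole those values go to them, so strike 2, 4 from r, s.
The 3 variables q, r, u are confined to {5, 6, 9}, which locks those values in; drop them from s, v.
s has just one choice, so s = 8. Eliminate 8 elsewhere: p, v.
v has just one choice, so v = 3. Strike 3 from p.
Determined: s=8, v=3. The other variables each still have more than one consistent value. That makes 2.

2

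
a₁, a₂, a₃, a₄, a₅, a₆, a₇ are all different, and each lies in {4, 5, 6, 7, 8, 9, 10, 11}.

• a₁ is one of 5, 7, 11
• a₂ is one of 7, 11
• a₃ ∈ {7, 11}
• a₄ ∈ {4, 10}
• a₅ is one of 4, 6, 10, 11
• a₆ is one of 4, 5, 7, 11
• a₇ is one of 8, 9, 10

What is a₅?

a₂ and a₃ between them cover only {7, 11} — a naked pair. Remove those values from a₁, a₅, a₆.
a₁'s domain is down to {5}, so a₁ = 5. So a₆ can't be 5.
That leaves a₆ = 4. Strike 4 from a₄, a₅.
a₄ has just one choice, so a₄ = 10. Remove 10 from a₅, a₇.
So a₅ = 6.

6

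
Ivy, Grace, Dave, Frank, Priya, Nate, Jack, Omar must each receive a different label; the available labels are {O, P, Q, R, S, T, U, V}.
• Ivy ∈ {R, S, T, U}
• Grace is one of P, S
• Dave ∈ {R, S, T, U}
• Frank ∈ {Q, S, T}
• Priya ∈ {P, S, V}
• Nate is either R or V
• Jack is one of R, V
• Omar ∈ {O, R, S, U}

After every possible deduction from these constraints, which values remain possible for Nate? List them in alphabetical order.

Among the 8 variables, O fits only Omar (and all 8 values in {O, P, Q, R, S, T, U, V} must be used), so Omar = O.
The 7 still-open variables together cover exactly {P, Q, R, S, T, U, V} — 7 values for 7 variables — and Q appears only in Frank's list, so Frank = Q.
Nate and Jack between them cover only {R, V} — a naked pair. Remove those values from Ivy, Dave, Priya.
Grace and Priya share exactly the 2 values {P, S}; by pigeonhole those values go to them, so strike P, S from Ivy, Dave.
No further eliminations apply; Nate can still be any of R, V.

R, V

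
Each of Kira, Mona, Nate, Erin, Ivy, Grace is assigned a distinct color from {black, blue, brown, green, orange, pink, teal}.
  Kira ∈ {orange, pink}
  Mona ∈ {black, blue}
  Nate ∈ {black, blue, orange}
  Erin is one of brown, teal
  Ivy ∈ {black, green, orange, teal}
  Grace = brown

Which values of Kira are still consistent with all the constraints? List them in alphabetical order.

Grace must be brown (only option left). Remove brown from Erin.
That leaves Erin = teal. Eliminate teal elsewhere: Ivy.
No further eliminations apply; Kira can still be any of orange, pink.

orange, pink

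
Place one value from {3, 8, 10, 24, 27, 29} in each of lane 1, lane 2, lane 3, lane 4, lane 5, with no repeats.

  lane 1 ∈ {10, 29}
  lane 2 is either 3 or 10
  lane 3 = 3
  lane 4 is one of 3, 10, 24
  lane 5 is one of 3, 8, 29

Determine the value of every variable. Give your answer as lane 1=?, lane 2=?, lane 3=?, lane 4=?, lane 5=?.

lane 1=29, lane 2=10, lane 3=3, lane 4=24, lane 5=8

lane 3's domain is down to {3}, so lane 3 = 3. Strike 3 from lane 2, lane 4, lane 5.
lane 2 has just one choice, so lane 2 = 10. So lane 1, lane 4 can't be 10.
lane 4 has just one choice, so lane 4 = 24.
lane 1's domain is down to {29}, so lane 1 = 29. So lane 5 can't be 29.
lane 5's domain is down to {8}, so lane 5 = 8.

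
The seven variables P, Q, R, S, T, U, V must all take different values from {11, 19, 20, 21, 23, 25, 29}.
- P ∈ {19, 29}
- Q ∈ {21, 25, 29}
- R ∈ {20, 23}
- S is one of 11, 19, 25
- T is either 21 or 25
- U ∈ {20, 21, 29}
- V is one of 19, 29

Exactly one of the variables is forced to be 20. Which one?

U

The 7 variables draw from only 7 values {11, 19, 20, 21, 23, 25, 29}, so each is used; only S can be 11, hence S = 11.
The 6 still-open variables together cover exactly {19, 20, 21, 23, 25, 29} — 6 values for 6 variables — and 23 appears only in R's list, so R = 23.
Among the 5 still-open variables, 20 fits only U (and all 5 values in {19, 20, 21, 25, 29} must be used), so U = 20.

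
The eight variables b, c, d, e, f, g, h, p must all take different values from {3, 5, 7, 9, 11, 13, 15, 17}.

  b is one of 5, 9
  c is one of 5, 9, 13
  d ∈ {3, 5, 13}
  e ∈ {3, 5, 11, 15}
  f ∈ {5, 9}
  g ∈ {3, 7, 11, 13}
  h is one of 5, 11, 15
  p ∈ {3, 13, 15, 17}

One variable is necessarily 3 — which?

The 8 variables draw from only 8 values {3, 5, 7, 9, 11, 13, 15, 17}, so each is used; only g can be 7, hence g = 7.
Among the 7 still-open variables, 17 fits only p (and all 7 values in {3, 5, 9, 11, 13, 15, 17} must be used), so p = 17.
b and f share exactly the 2 values {5, 9}; by pigeonhole those values go to them, so strike 5, 9 from c, d, e, h.
c must be 13 (only option left). Strike 13 from d.
So 3 goes to d.

d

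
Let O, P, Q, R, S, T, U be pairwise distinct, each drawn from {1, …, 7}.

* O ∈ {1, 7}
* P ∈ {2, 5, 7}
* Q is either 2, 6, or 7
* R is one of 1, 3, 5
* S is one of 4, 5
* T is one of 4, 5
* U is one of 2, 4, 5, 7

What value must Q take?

6

The 7 variables together cover exactly {1, 2, 3, 4, 5, 6, 7} — 7 values for 7 variables — and 3 appears only in R's list, so R = 3.
The 6 still-open variables together cover exactly {1, 2, 4, 5, 6, 7} — 6 values for 6 variables — and 1 appears only in O's list, so O = 1.
Among the 5 still-open variables, 6 fits only Q (and all 5 values in {2, 4, 5, 6, 7} must be used), so Q = 6.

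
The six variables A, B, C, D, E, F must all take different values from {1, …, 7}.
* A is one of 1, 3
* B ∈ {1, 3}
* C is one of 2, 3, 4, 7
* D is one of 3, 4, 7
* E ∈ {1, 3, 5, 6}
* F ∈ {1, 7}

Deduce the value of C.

A and B between them cover only {1, 3} — a naked pair. Remove those values from C, D, E, F.
That leaves F = 7. Eliminate 7 elsewhere: C, D.
That leaves D = 4. Remove 4 from C.
So C = 2.

2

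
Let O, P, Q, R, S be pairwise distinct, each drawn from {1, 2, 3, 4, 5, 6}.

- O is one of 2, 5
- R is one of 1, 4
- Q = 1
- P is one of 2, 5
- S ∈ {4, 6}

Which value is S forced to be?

Q's domain is down to {1}, so Q = 1. So R can't be 1.
That leaves R = 4. So S can't be 4.
So S = 6.

6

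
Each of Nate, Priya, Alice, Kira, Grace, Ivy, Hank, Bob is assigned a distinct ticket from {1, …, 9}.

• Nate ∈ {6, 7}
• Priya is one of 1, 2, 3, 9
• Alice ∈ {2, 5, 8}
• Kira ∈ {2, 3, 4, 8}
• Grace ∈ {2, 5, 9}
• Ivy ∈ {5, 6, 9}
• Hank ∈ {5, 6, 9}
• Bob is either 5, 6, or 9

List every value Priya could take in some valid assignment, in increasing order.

Ivy, Hank, Bob between them cover only {5, 6, 9} — a naked triple. Remove those values from Nate, Priya, Alice, Grace.
Nate has just one choice, so Nate = 7.
Grace must be 2 (only option left). Eliminate 2 elsewhere: Priya, Alice, Kira.
Alice must be 8 (only option left). Strike 8 from Kira.
No further eliminations apply; Priya can still be any of 1, 3.

1, 3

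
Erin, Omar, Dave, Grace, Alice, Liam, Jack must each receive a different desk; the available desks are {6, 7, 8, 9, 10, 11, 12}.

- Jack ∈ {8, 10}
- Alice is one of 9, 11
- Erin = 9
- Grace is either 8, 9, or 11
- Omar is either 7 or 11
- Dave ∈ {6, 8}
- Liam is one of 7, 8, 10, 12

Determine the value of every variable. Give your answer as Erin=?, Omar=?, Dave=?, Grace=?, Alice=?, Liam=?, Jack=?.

Erin's domain is down to {9}, so Erin = 9. Eliminate 9 elsewhere: Grace, Alice.
That leaves Alice = 11. Remove 11 from Omar, Grace.
Omar's domain is down to {7}, so Omar = 7. Eliminate 7 elsewhere: Liam.
Grace has just one choice, so Grace = 8. Strike 8 from Dave, Liam, Jack.
Jack's domain is down to {10}, so Jack = 10. Remove 10 from Liam.
Dave must be 6 (only option left).
Liam has just one choice, so Liam = 12.

Erin=9, Omar=7, Dave=6, Grace=8, Alice=11, Liam=12, Jack=10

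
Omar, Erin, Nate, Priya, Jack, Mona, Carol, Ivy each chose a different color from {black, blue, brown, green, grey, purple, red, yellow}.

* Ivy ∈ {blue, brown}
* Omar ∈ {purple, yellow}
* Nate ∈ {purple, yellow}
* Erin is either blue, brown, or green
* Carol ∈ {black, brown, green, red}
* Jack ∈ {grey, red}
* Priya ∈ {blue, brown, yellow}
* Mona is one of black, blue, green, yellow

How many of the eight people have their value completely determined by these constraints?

The 8 variables together cover exactly {black, blue, brown, green, grey, purple, red, yellow} — 8 values for 8 variables — and grey appears only in Jack's list, so Jack = grey.
The 7 still-open variables draw from only 7 values {black, blue, brown, green, purple, red, yellow}, so each is used; only Carol can be red, hence Carol = red.
Among the 6 still-open variables, black fits only Mona (and all 6 values in {black, blue, brown, green, purple, yellow} must be used), so Mona = black.
Among the 5 still-open variables, green fits only Erin (and all 5 values in {blue, brown, green, purple, yellow} must be used), so Erin = green.
The 2 variables Omar and Nate are confined to {purple, yellow}, which locks those values in; drop them from Priya.
Determined: Erin=green, Jack=grey, Mona=black, Carol=red. The other people each still have more than one consistent value. That makes 4.

4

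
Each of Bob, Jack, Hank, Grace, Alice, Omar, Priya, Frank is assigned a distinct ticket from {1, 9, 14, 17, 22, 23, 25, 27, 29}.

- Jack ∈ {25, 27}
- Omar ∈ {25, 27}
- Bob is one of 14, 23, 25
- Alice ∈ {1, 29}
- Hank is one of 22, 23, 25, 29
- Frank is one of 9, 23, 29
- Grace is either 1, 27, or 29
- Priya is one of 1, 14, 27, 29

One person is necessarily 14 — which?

Among the 8 variables, 9 fits only Frank (and all 8 values in {1, 9, 14, 22, 23, 25, 27, 29} must be used), so Frank = 9.
The 7 still-open variables together cover exactly {1, 14, 22, 23, 25, 27, 29} — 7 values for 7 variables — and 22 appears only in Hank's list, so Hank = 22.
Among the 6 still-open variables, 23 fits only Bob (and all 6 values in {1, 14, 23, 25, 27, 29} must be used), so Bob = 23.
The 5 still-open variables draw from only 5 values {1, 14, 25, 27, 29}, so each is used; only Priya can be 14, hence Priya = 14.

Priya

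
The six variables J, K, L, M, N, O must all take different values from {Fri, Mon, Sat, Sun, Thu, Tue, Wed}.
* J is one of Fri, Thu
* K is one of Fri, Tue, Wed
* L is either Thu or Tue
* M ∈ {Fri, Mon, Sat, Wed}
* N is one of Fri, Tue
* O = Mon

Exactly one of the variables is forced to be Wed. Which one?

O has just one choice, so O = Mon. Eliminate Mon elsewhere: M.
The 5 still-open variables together cover exactly {Fri, Sat, Thu, Tue, Wed} — 5 values for 5 variables — and Sat appears only in M's list, so M = Sat.
The 4 still-open variables together cover exactly {Fri, Thu, Tue, Wed} — 4 values for 4 variables — and Wed appears only in K's list, so K = Wed.

K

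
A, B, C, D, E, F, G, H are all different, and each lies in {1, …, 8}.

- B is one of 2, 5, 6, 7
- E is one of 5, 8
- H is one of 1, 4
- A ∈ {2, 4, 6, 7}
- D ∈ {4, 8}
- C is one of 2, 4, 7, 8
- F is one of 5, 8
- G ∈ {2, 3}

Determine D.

4

The 8 variables draw from only 8 values {1, 2, 3, 4, 5, 6, 7, 8}, so each is used; only H can be 1, hence H = 1.
Among the 7 still-open variables, 3 fits only G (and all 7 values in {2, 3, 4, 5, 6, 7, 8} must be used), so G = 3.
The 2 variables E and F are confined to {5, 8}, which locks those values in; drop them from B, C, D.
So D = 4.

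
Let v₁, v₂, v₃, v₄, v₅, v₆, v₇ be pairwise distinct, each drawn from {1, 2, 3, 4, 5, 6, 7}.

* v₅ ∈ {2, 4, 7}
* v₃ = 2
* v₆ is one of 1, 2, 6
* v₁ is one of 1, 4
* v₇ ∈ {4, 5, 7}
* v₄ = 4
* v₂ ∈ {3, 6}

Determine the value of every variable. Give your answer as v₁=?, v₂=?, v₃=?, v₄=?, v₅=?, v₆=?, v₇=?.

v₃ must be 2 (only option left). Remove 2 from v₅, v₆.
That leaves v₄ = 4. Remove 4 from v₁, v₅, v₇.
v₅ has just one choice, so v₅ = 7. So v₇ can't be 7.
v₇'s domain is down to {5}, so v₇ = 5.
v₁'s domain is down to {1}, so v₁ = 1. Eliminate 1 elsewhere: v₆.
v₆ has just one choice, so v₆ = 6. Eliminate 6 elsewhere: v₂.
v₂ must be 3 (only option left).

v₁=1, v₂=3, v₃=2, v₄=4, v₅=7, v₆=6, v₇=5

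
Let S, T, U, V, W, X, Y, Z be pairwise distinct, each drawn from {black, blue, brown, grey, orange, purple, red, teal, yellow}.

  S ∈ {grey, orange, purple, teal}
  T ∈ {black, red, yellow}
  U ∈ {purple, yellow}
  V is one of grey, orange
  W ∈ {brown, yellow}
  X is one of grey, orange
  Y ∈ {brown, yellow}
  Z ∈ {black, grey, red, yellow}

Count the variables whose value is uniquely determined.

The 8 variables together cover exactly {black, brown, grey, orange, purple, red, teal, yellow} — 8 values for 8 variables — and teal appears only in S's list, so S = teal.
The 7 still-open variables draw from only 7 values {black, brown, grey, orange, purple, red, yellow}, so each is used; only U can be purple, hence U = purple.
The 2 variables V and X are confined to {grey, orange}, which locks those values in; drop them from Z.
The 2 variables W and Y are confined to {brown, yellow}, which locks those values in; drop them from T, Z.
Determined: S=teal, U=purple. The other variables each still have more than one consistent value. That makes 2.

2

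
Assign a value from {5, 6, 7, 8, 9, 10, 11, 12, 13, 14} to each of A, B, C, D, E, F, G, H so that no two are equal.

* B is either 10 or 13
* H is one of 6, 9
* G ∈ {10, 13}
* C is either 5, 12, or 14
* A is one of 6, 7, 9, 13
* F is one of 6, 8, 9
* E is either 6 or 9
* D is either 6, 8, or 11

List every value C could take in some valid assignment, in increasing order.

B and G between them cover only {10, 13} — a naked pair. Remove those values from A.
E and H share exactly the 2 values {6, 9}; by pigeonhole those values go to them, so strike 6, 9 from A, D, F.
That leaves A = 7.
That leaves F = 8. So D can't be 8.
D must be 11 (only option left).
No further eliminations apply; C can still be any of 5, 12, 14.

5, 12, 14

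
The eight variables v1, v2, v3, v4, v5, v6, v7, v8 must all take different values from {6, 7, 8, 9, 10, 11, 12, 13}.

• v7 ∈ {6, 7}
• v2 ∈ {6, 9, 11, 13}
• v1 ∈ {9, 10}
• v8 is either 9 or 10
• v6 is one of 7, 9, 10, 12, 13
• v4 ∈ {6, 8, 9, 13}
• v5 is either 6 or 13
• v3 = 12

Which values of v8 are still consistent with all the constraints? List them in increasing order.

v3's domain is down to {12}, so v3 = 12. Strike 12 from v6.
Among the 7 still-open variables, 8 fits only v4 (and all 7 values in {6, 7, 8, 9, 10, 11, 13} must be used), so v4 = 8.
The 6 still-open variables draw from only 6 values {6, 7, 9, 10, 11, 13}, so each is used; only v2 can be 11, hence v2 = 11.
The 2 variables v1 and v8 are confined to {9, 10}, which locks those values in; drop them from v6.
No further eliminations apply; v8 can still be any of 9, 10.

9, 10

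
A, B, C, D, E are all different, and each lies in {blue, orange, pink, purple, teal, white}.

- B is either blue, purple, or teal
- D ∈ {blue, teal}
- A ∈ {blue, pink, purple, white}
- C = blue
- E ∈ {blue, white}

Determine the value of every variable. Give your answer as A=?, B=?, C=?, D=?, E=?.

C's domain is down to {blue}, so C = blue. Strike blue from A, B, D, E.
D has just one choice, so D = teal. So B can't be teal.
E has just one choice, so E = white. Strike white from A.
B's domain is down to {purple}, so B = purple. Strike purple from A.
That leaves A = pink.

A=pink, B=purple, C=blue, D=teal, E=white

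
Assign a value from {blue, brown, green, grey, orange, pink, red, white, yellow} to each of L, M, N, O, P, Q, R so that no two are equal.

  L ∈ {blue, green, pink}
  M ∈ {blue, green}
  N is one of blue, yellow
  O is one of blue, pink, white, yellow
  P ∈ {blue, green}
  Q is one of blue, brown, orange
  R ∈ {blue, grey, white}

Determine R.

M and P share exactly the 2 values {blue, green}; by pigeonhole those values go to them, so strike blue, green from L, N, O, Q, R.
L's domain is down to {pink}, so L = pink. Eliminate pink elsewhere: O.
N must be yellow (only option left). Remove yellow from O.
O's domain is down to {white}, so O = white. Remove white from R.
So R = grey.

grey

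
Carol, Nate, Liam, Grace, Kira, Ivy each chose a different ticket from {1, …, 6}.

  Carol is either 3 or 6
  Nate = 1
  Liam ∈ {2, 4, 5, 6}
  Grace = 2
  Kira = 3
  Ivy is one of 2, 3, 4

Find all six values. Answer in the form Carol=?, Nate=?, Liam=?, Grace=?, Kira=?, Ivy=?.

Nate's domain is down to {1}, so Nate = 1.
Grace must be 2 (only option left). Eliminate 2 elsewhere: Liam, Ivy.
Kira must be 3 (only option left). Strike 3 from Carol, Ivy.
That leaves Ivy = 4. Eliminate 4 elsewhere: Liam.
That leaves Carol = 6. Eliminate 6 elsewhere: Liam.
Liam's domain is down to {5}, so Liam = 5.

Carol=6, Nate=1, Liam=5, Grace=2, Kira=3, Ivy=4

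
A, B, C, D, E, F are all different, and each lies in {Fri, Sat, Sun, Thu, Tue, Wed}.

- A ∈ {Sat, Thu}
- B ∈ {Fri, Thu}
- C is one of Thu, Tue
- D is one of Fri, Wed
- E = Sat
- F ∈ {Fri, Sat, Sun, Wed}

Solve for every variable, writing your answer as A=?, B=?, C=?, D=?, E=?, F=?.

E has just one choice, so E = Sat. Eliminate Sat elsewhere: A, F.
A's domain is down to {Thu}, so A = Thu. Eliminate Thu elsewhere: B, C.
That leaves B = Fri. Strike Fri from D, F.
C's domain is down to {Tue}, so C = Tue.
D's domain is down to {Wed}, so D = Wed. Strike Wed from F.
F must be Sun (only option left).

A=Thu, B=Fri, C=Tue, D=Wed, E=Sat, F=Sun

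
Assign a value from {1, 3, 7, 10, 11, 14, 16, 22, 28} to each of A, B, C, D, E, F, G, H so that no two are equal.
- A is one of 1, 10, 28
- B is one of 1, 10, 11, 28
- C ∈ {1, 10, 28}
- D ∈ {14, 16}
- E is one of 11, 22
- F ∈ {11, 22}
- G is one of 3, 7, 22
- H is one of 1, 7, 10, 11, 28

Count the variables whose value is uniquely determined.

E and F share exactly the 2 values {11, 22}; by pigeonhole those values go to them, so strike 11, 22 from B, G, H.
The 3 variables A, B, C are confined to {1, 10, 28}, which locks those values in; drop them from H.
H's domain is down to {7}, so H = 7. Remove 7 from G.
That leaves G = 3.
Determined: G=3, H=7. The other variables each still have more than one consistent value. That makes 2.

2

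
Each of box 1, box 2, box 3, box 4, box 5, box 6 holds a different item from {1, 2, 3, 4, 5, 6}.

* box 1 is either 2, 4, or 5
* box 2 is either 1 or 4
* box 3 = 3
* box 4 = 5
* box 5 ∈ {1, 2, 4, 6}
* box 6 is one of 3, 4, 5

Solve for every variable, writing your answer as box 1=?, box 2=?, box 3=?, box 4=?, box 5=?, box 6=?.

box 3 has just one choice, so box 3 = 3. Eliminate 3 elsewhere: box 6.
box 4 has just one choice, so box 4 = 5. Eliminate 5 elsewhere: box 1, box 6.
box 6 has just one choice, so box 6 = 4. So box 1, box 2, box 5 can't be 4.
box 1 must be 2 (only option left). Remove 2 from box 5.
box 2's domain is down to {1}, so box 2 = 1. Remove 1 from box 5.
box 5's domain is down to {6}, so box 5 = 6.

box 1=2, box 2=1, box 3=3, box 4=5, box 5=6, box 6=4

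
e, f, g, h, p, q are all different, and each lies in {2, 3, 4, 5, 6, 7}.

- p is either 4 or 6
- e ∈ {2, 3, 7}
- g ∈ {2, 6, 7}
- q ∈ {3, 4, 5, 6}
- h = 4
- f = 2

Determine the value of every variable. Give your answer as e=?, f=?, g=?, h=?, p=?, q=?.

f's domain is down to {2}, so f = 2. Strike 2 from e, g.
h must be 4 (only option left). Remove 4 from p, q.
p's domain is down to {6}, so p = 6. Eliminate 6 elsewhere: g, q.
g has just one choice, so g = 7. Strike 7 from e.
e's domain is down to {3}, so e = 3. Eliminate 3 elsewhere: q.
q must be 5 (only option left).

e=3, f=2, g=7, h=4, p=6, q=5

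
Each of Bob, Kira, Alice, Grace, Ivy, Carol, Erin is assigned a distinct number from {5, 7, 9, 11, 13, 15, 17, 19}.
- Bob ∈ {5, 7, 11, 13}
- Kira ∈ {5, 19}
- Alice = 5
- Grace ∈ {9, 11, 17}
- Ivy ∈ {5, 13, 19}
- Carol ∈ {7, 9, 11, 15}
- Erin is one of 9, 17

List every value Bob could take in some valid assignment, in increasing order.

7, 11

Alice's domain is down to {5}, so Alice = 5. Eliminate 5 elsewhere: Bob, Kira, Ivy.
That leaves Kira = 19. Remove 19 from Ivy.
Ivy must be 13 (only option left). So Bob can't be 13.
No further eliminations apply; Bob can still be any of 7, 11.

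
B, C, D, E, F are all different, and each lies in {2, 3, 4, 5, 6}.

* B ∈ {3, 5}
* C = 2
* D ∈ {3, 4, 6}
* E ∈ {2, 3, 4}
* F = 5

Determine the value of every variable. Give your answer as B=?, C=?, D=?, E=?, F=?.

C has just one choice, so C = 2. Strike 2 from E.
That leaves F = 5. Eliminate 5 elsewhere: B.
B's domain is down to {3}, so B = 3. Remove 3 from D, E.
E must be 4 (only option left). Strike 4 from D.
That leaves D = 6.

B=3, C=2, D=6, E=4, F=5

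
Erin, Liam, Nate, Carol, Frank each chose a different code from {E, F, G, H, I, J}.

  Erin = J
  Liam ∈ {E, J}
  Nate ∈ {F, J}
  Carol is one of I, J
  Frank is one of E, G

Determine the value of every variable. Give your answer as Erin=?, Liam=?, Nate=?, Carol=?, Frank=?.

Erin=J, Liam=E, Nate=F, Carol=I, Frank=G

Erin has just one choice, so Erin = J. So Liam, Nate, Carol can't be J.
Liam must be E (only option left). Remove E from Frank.
That leaves Nate = F.
Carol has just one choice, so Carol = I.
Frank must be G (only option left).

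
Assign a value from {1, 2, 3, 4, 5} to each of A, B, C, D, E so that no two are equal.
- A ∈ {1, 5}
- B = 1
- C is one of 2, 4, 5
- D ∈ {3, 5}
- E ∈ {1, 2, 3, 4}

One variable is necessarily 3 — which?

B must be 1 (only option left). Strike 1 from A, E.
A has just one choice, so A = 5. Eliminate 5 elsewhere: C, D.
So 3 goes to D.

D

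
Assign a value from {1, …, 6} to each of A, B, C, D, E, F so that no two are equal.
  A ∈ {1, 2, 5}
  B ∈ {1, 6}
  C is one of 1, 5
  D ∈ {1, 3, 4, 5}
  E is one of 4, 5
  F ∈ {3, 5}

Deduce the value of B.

The 6 variables draw from only 6 values {1, 2, 3, 4, 5, 6}, so each is used; only A can be 2, hence A = 2.
The 5 still-open variables together cover exactly {1, 3, 4, 5, 6} — 5 values for 5 variables — and 6 appears only in B's list, so B = 6.

6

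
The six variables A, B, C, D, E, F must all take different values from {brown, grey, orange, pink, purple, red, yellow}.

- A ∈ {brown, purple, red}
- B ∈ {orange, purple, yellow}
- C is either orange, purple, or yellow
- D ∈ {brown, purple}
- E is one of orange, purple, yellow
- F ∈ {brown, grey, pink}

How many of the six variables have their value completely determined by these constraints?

2

The 3 variables B, C, E are confined to {orange, purple, yellow}, which locks those values in; drop them from A, D.
That leaves D = brown. So A, F can't be brown.
A must be red (only option left).
Determined: A=red, D=brown. The other variables each still have more than one consistent value. That makes 2.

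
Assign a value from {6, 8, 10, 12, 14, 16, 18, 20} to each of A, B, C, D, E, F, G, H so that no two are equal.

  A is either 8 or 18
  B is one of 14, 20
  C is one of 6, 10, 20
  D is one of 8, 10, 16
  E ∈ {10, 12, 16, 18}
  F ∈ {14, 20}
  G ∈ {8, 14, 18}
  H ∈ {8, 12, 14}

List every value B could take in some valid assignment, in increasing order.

14, 20

The 8 variables together cover exactly {6, 8, 10, 12, 14, 16, 18, 20} — 8 values for 8 variables — and 6 appears only in C's list, so C = 6.
B and F between them cover only {14, 20} — a naked pair. Remove those values from G, H.
A and G share exactly the 2 values {8, 18}; by pigeonhole those values go to them, so strike 8, 18 from D, E, H.
H has just one choice, so H = 12. Remove 12 from E.
No further eliminations apply; B can still be any of 14, 20.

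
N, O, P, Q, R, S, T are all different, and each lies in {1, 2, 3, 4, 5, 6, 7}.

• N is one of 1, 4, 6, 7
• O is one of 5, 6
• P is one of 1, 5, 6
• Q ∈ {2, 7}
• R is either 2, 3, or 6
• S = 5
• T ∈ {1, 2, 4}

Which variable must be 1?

S must be 5 (only option left). Eliminate 5 elsewhere: O, P.
O has just one choice, so O = 6. Eliminate 6 elsewhere: N, P, R.
So 1 goes to P.

P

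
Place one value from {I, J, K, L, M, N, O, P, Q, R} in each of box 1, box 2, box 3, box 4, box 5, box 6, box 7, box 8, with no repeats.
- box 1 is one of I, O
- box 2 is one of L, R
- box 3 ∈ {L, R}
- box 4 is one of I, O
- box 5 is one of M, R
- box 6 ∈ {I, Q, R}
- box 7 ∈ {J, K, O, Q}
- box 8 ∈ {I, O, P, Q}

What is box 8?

The 2 variables box 1 and box 4 are confined to {I, O}, which locks those values in; drop them from box 6, box 7, box 8.
The 2 variables box 2 and box 3 are confined to {L, R}, which locks those values in; drop them from box 5, box 6.
That leaves box 5 = M.
That leaves box 6 = Q. Strike Q from box 7, box 8.
So box 8 = P.

P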